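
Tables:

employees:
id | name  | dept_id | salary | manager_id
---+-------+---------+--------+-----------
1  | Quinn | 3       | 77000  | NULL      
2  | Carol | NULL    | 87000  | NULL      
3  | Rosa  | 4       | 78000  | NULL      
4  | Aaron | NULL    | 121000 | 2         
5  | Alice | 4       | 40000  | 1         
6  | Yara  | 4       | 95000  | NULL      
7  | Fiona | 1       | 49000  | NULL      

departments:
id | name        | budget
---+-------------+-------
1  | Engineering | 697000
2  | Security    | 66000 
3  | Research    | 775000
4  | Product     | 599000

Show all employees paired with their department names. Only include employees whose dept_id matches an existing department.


INNER JOIN keeps only employees rows whose dept_id matches an id in departments. Walk through each employee:
  - employee 1 (Quinn): dept_id=3 -> matches Research
  - employee 2 (Carol): dept_id=NULL, no match -> dropped
  - employee 3 (Rosa): dept_id=4 -> matches Product
  - employee 4 (Aaron): dept_id=NULL, no match -> dropped
  - employee 5 (Alice): dept_id=4 -> matches Product
  - employee 6 (Yara): dept_id=4 -> matches Product
  - employee 7 (Fiona): dept_id=1 -> matches Engineering
So 2 of 7 rows are dropped.

SQL:
SELECT a.name, b.name AS department
FROM employees a
INNER JOIN departments b ON a.dept_id = b.id

Result:
name  | department 
------+------------
Quinn | Research   
Rosa  | Product    
Alice | Product    
Yara  | Product    
Fiona | Engineering


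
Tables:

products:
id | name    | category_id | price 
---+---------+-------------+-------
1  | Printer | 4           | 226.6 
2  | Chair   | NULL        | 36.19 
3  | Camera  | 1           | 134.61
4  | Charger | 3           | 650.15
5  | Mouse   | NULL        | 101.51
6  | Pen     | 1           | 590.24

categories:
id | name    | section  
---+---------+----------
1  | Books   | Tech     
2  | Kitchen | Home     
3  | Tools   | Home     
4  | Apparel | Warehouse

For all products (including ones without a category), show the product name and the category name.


LEFT JOIN keeps every row from products (the left table); where category_id has no match in categories, the category columns become NULL. Walk through each product:
  - product 1 (Printer): category_id=4 -> matches Apparel
  - product 2 (Chair): category_id=NULL, no match -> kept with NULL
  - product 3 (Camera): category_id=1 -> matches Books
  - product 4 (Charger): category_id=3 -> matches Tools
  - product 5 (Mouse): category_id=NULL, no match -> kept with NULL
  - product 6 (Pen): category_id=1 -> matches Books
All 6 rows appear; 2 have NULL category.

SQL:
SELECT a.name, b.name AS category
FROM products a
LEFT JOIN categories b ON a.category_id = b.id

Result:
name    | category
--------+---------
Printer | Apparel 
Chair   | NULL    
Camera  | Books   
Charger | Tools   
Mouse   | NULL    
Pen     | Books   


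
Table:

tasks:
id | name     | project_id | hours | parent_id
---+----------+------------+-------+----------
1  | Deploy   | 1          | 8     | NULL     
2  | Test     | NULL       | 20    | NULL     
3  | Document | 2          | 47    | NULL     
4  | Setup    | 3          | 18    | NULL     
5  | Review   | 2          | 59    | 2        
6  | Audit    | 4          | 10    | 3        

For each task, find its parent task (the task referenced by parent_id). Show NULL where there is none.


This is a self-join: tasks is joined to a second copy of itself, matching each row's parent_id to another row's id. Use LEFT JOIN so rows with parent_id=NULL are kept.
  - task 1 (Deploy): parent_id=NULL -> NULL
  - task 2 (Test): parent_id=NULL -> NULL
  - task 3 (Document): parent_id=NULL -> NULL
  - task 4 (Setup): parent_id=NULL -> NULL
  - task 5 (Review): parent_id=2 -> Test
  - task 6 (Audit): parent_id=3 -> Document

SQL:
SELECT a.name AS item, b.name AS parent
FROM tasks a
LEFT JOIN tasks b ON a.parent_id = b.id

Result:
item     | parent  
---------+---------
Deploy   | NULL    
Test     | NULL    
Document | NULL    
Setup    | NULL    
Review   | Test    
Audit    | Document


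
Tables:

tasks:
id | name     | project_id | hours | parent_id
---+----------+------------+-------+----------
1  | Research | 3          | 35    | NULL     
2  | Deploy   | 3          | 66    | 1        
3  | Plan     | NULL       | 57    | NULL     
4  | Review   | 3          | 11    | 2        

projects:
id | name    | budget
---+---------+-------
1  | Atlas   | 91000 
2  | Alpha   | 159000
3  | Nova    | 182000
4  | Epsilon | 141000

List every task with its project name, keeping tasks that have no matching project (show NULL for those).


LEFT JOIN keeps every row from tasks (the left table); where project_id has no match in projects, the project columns become NULL. Walk through each task:
  - task 1 (Research): project_id=3 -> matches Nova
  - task 2 (Deploy): project_id=3 -> matches Nova
  - task 3 (Plan): project_id=NULL, no match -> kept with NULL
  - task 4 (Review): project_id=3 -> matches Nova
All 4 rows appear; 1 has NULL project.

SQL:
SELECT a.name, b.name AS project
FROM tasks a
LEFT JOIN projects b ON a.project_id = b.id

Result:
name     | project
---------+--------
Research | Nova   
Deploy   | Nova   
Plan     | NULL   
Review   | Nova   


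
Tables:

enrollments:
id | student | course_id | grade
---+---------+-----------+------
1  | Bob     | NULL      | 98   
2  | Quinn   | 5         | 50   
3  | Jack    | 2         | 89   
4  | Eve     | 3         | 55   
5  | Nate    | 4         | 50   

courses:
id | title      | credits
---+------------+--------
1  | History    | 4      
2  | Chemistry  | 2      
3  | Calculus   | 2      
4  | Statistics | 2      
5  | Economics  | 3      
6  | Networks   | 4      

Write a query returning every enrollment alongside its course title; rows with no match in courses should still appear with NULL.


LEFT JOIN keeps every row from enrollments (the left table); where course_id has no match in courses, the course columns become NULL. Walk through each enrollment:
  - enrollment 1 (Bob): course_id=NULL, no match -> kept with NULL
  - enrollment 2 (Quinn): course_id=5 -> matches Economics
  - enrollment 3 (Jack): course_id=2 -> matches Chemistry
  - enrollment 4 (Eve): course_id=3 -> matches Calculus
  - enrollment 5 (Nate): course_id=4 -> matches Statistics
All 5 rows appear; 1 has NULL course.

SQL:
SELECT a.student, b.title AS course
FROM enrollments a
LEFT JOIN courses b ON a.course_id = b.id

Result:
student | course    
--------+-----------
Bob     | NULL      
Quinn   | Economics 
Jack    | Chemistry 
Eve     | Calculus  
Nate    | Statistics


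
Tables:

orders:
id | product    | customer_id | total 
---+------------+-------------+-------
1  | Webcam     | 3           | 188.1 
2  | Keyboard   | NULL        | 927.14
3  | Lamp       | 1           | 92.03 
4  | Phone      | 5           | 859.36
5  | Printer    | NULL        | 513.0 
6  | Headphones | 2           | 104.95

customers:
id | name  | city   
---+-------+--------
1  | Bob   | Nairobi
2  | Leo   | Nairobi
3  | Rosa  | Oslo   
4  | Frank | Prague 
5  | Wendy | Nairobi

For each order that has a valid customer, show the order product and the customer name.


INNER JOIN keeps only orders rows whose customer_id matches an id in customers. Walk through each order:
  - order 1 (Webcam): customer_id=3 -> matches Rosa
  - order 2 (Keyboard): customer_id=NULL, no match -> dropped
  - order 3 (Lamp): customer_id=1 -> matches Bob
  - order 4 (Phone): customer_id=5 -> matches Wendy
  - order 5 (Printer): customer_id=NULL, no match -> dropped
  - order 6 (Headphones): customer_id=2 -> matches Leo
So 2 of 6 rows are dropped.

SQL:
SELECT a.product, b.name AS customer
FROM orders a
INNER JOIN customers b ON a.customer_id = b.id

Result:
product    | customer
-----------+---------
Webcam     | Rosa    
Lamp       | Bob     
Phone      | Wendy   
Headphones | Leo     


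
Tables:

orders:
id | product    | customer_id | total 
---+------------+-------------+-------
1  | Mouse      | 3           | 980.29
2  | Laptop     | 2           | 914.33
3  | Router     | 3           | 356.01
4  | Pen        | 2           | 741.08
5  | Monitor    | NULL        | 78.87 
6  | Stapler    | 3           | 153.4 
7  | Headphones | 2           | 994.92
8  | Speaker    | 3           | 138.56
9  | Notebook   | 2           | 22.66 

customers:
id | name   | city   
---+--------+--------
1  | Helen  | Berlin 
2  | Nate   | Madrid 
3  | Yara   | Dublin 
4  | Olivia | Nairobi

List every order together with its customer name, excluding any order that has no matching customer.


INNER JOIN keeps only orders rows whose customer_id matches an id in customers. Walk through each order:
  - order 1 (Mouse): customer_id=3 -> matches Yara
  - order 2 (Laptop): customer_id=2 -> matches Nate
  - order 3 (Router): customer_id=3 -> matches Yara
  - order 4 (Pen): customer_id=2 -> matches Nate
  - order 5 (Monitor): customer_id=NULL, no match -> dropped
  - order 6 (Stapler): customer_id=3 -> matches Yara
  - order 7 (Headphones): customer_id=2 -> matches Nate
  - order 8 (Speaker): customer_id=3 -> matches Yara
  - order 9 (Notebook): customer_id=2 -> matches Nate
So 1 of 9 rows is dropped.

SQL:
SELECT a.product, b.name AS customer
FROM orders a
INNER JOIN customers b ON a.customer_id = b.id

Result:
product    | customer
-----------+---------
Mouse      | Yara    
Laptop     | Nate    
Router     | Yara    
Pen        | Nate    
Stapler    | Yara    
Headphones | Nate    
Speaker    | Yara    
Notebook   | Nate    


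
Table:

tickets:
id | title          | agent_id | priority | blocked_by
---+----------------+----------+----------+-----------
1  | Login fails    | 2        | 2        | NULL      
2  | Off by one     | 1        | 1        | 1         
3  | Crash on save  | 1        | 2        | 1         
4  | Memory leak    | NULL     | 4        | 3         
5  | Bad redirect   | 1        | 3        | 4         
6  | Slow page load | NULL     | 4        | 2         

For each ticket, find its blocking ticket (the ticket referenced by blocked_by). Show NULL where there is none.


This is a self-join: tickets is joined to a second copy of itself, matching each row's blocked_by to another row's id. Use LEFT JOIN so rows with blocked_by=NULL are kept.
  - ticket 1 (Login fails): blocked_by=NULL -> NULL
  - ticket 2 (Off by one): blocked_by=1 -> Login fails
  - ticket 3 (Crash on save): blocked_by=1 -> Login fails
  - ticket 4 (Memory leak): blocked_by=3 -> Crash on save
  - ticket 5 (Bad redirect): blocked_by=4 -> Memory leak
  - ticket 6 (Slow page load): blocked_by=2 -> Off by one

SQL:
SELECT a.title AS item, b.title AS blocked_by
FROM tickets a
LEFT JOIN tickets b ON a.blocked_by = b.id

Result:
item           | blocked_by   
---------------+--------------
Login fails    | NULL         
Off by one     | Login fails  
Crash on save  | Login fails  
Memory leak    | Crash on save
Bad redirect   | Memory leak  
Slow page load | Off by one   


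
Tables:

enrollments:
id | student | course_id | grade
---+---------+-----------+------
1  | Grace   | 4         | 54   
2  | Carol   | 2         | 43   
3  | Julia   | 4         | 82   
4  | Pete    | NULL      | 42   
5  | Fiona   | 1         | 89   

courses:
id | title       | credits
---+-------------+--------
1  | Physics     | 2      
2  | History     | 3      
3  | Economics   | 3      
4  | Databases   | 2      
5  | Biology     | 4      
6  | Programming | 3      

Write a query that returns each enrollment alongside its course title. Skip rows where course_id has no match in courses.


INNER JOIN keeps only enrollments rows whose course_id matches an id in courses. Walk through each enrollment:
  - enrollment 1 (Grace): course_id=4 -> matches Databases
  - enrollment 2 (Carol): course_id=2 -> matches History
  - enrollment 3 (Julia): course_id=4 -> matches Databases
  - enrollment 4 (Pete): course_id=NULL, no match -> dropped
  - enrollment 5 (Fiona): course_id=1 -> matches Physics
So 1 of 5 rows is dropped.

SQL:
SELECT a.student, b.title AS course
FROM enrollments a
INNER JOIN courses b ON a.course_id = b.id

Result:
student | course   
--------+----------
Grace   | Databases
Carol   | History  
Julia   | Databases
Fiona   | Physics  


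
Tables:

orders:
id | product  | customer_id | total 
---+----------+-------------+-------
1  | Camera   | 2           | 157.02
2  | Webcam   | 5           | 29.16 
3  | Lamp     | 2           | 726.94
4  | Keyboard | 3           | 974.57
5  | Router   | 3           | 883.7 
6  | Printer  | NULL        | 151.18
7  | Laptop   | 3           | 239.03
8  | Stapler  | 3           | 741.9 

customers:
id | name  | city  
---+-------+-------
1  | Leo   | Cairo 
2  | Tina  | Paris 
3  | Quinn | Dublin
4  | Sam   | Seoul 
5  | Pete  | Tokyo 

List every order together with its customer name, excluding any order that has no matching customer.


INNER JOIN keeps only orders rows whose customer_id matches an id in customers. Walk through each order:
  - order 1 (Camera): customer_id=2 -> matches Tina
  - order 2 (Webcam): customer_id=5 -> matches Pete
  - order 3 (Lamp): customer_id=2 -> matches Tina
  - order 4 (Keyboard): customer_id=3 -> matches Quinn
  - order 5 (Router): customer_id=3 -> matches Quinn
  - order 6 (Printer): customer_id=NULL, no match -> dropped
  - order 7 (Laptop): customer_id=3 -> matches Quinn
  - order 8 (Stapler): customer_id=3 -> matches Quinn
So 1 of 8 rows is dropped.

SQL:
SELECT a.product, b.name AS customer
FROM orders a
INNER JOIN customers b ON a.customer_id = b.id

Result:
product  | customer
---------+---------
Camera   | Tina    
Webcam   | Pete    
Lamp     | Tina    
Keyboard | Quinn   
Router   | Quinn   
Laptop   | Quinn   
Stapler  | Quinn   


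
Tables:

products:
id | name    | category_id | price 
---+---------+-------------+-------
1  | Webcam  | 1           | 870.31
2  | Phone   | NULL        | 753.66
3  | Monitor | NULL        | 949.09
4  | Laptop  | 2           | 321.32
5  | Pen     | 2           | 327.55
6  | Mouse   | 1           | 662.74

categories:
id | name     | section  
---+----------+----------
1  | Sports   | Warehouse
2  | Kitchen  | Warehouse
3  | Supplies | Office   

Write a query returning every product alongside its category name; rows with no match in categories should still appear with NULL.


LEFT JOIN keeps every row from products (the left table); where category_id has no match in categories, the category columns become NULL. Walk through each product:
  - product 1 (Webcam): category_id=1 -> matches Sports
  - product 2 (Phone): category_id=NULL, no match -> kept with NULL
  - product 3 (Monitor): category_id=NULL, no match -> kept with NULL
  - product 4 (Laptop): category_id=2 -> matches Kitchen
  - product 5 (Pen): category_id=2 -> matches Kitchen
  - product 6 (Mouse): category_id=1 -> matches Sports
All 6 rows appear; 2 have NULL category.

SQL:
SELECT a.name, b.name AS category
FROM products a
LEFT JOIN categories b ON a.category_id = b.id

Result:
name    | category
--------+---------
Webcam  | Sports  
Phone   | NULL    
Monitor | NULL    
Laptop  | Kitchen 
Pen     | Kitchen 
Mouse   | Sports  


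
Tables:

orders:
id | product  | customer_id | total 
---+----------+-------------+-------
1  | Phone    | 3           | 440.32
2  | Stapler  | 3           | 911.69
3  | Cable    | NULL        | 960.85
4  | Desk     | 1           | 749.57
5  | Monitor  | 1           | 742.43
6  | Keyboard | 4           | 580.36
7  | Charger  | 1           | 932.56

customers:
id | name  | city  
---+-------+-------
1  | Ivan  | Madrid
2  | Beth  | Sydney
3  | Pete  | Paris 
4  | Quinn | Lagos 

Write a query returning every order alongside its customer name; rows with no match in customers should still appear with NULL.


LEFT JOIN keeps every row from orders (the left table); where customer_id has no match in customers, the customer columns become NULL. Walk through each order:
  - order 1 (Phone): customer_id=3 -> matches Pete
  - order 2 (Stapler): customer_id=3 -> matches Pete
  - order 3 (Cable): customer_id=NULL, no match -> kept with NULL
  - order 4 (Desk): customer_id=1 -> matches Ivan
  - order 5 (Monitor): customer_id=1 -> matches Ivan
  - order 6 (Keyboard): customer_id=4 -> matches Quinn
  - order 7 (Charger): customer_id=1 -> matches Ivan
All 7 rows appear; 1 has NULL customer.

SQL:
SELECT a.product, b.name AS customer
FROM orders a
LEFT JOIN customers b ON a.customer_id = b.id

Result:
product  | customer
---------+---------
Phone    | Pete    
Stapler  | Pete    
Cable    | NULL    
Desk     | Ivan    
Monitor  | Ivan    
Keyboard | Quinn   
Charger  | Ivan    


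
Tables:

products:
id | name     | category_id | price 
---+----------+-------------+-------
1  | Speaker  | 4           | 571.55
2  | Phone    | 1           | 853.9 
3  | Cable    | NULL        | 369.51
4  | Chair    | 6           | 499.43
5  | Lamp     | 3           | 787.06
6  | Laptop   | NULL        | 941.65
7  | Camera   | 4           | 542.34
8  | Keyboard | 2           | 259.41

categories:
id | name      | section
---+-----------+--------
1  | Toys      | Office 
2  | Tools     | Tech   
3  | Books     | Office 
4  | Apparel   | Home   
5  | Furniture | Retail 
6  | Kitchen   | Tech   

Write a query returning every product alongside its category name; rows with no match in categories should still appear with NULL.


LEFT JOIN keeps every row from products (the left table); where category_id has no match in categories, the category columns become NULL. Walk through each product:
  - product 1 (Speaker): category_id=4 -> matches Apparel
  - product 2 (Phone): category_id=1 -> matches Toys
  - product 3 (Cable): category_id=NULL, no match -> kept with NULL
  - product 4 (Chair): category_id=6 -> matches Kitchen
  - product 5 (Lamp): category_id=3 -> matches Books
  - product 6 (Laptop): category_id=NULL, no match -> kept with NULL
  - product 7 (Camera): category_id=4 -> matches Apparel
  - product 8 (Keyboard): category_id=2 -> matches Tools
All 8 rows appear; 2 have NULL category.

SQL:
SELECT a.name, b.name AS category
FROM products a
LEFT JOIN categories b ON a.category_id = b.id

Result:
name     | category
---------+---------
Speaker  | Apparel 
Phone    | Toys    
Cable    | NULL    
Chair    | Kitchen 
Lamp     | Books   
Laptop   | NULL    
Camera   | Apparel 
Keyboard | Tools   


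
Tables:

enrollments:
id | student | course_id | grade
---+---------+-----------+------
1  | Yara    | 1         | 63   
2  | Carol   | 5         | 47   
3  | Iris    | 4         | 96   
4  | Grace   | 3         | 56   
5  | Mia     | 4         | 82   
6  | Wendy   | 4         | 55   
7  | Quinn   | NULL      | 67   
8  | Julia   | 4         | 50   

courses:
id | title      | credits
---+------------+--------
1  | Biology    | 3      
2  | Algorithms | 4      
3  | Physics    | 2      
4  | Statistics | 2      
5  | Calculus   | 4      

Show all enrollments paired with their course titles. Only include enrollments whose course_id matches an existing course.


INNER JOIN keeps only enrollments rows whose course_id matches an id in courses. Walk through each enrollment:
  - enrollment 1 (Yara): course_id=1 -> matches Biology
  - enrollment 2 (Carol): course_id=5 -> matches Calculus
  - enrollment 3 (Iris): course_id=4 -> matches Statistics
  - enrollment 4 (Grace): course_id=3 -> matches Physics
  - enrollment 5 (Mia): course_id=4 -> matches Statistics
  - enrollment 6 (Wendy): course_id=4 -> matches Statistics
  - enrollment 7 (Quinn): course_id=NULL, no match -> dropped
  - enrollment 8 (Julia): course_id=4 -> matches Statistics
So 1 of 8 rows is dropped.

SQL:
SELECT a.student, b.title AS course
FROM enrollments a
INNER JOIN courses b ON a.course_id = b.id

Result:
student | course    
--------+-----------
Yara    | Biology   
Carol   | Calculus  
Iris    | Statistics
Grace   | Physics   
Mia     | Statistics
Wendy   | Statistics
Julia   | Statistics


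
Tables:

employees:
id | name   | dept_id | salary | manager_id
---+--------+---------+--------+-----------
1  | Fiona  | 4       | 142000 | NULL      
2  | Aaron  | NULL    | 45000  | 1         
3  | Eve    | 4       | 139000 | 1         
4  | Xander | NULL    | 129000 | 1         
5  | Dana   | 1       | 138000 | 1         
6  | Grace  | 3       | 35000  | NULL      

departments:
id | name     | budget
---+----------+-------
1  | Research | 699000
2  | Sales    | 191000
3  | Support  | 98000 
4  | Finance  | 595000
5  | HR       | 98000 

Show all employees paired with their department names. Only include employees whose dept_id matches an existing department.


INNER JOIN keeps only employees rows whose dept_id matches an id in departments. Walk through each employee:
  - employee 1 (Fiona): dept_id=4 -> matches Finance
  - employee 2 (Aaron): dept_id=NULL, no match -> dropped
  - employee 3 (Eve): dept_id=4 -> matches Finance
  - employee 4 (Xander): dept_id=NULL, no match -> dropped
  - employee 5 (Dana): dept_id=1 -> matches Research
  - employee 6 (Grace): dept_id=3 -> matches Support
So 2 of 6 rows are dropped.

SQL:
SELECT a.name, b.name AS department
FROM employees a
INNER JOIN departments b ON a.dept_id = b.id

Result:
name  | department
------+-----------
Fiona | Finance   
Eve   | Finance   
Dana  | Research  
Grace | Support   


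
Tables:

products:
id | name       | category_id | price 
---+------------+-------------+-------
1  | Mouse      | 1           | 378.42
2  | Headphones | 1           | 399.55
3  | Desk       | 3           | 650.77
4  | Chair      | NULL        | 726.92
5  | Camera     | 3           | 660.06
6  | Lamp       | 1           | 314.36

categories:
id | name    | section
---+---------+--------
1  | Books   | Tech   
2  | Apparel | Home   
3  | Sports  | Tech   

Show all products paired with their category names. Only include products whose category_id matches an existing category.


INNER JOIN keeps only products rows whose category_id matches an id in categories. Walk through each product:
  - product 1 (Mouse): category_id=1 -> matches Books
  - product 2 (Headphones): category_id=1 -> matches Books
  - product 3 (Desk): category_id=3 -> matches Sports
  - product 4 (Chair): category_id=NULL, no match -> dropped
  - product 5 (Camera): category_id=3 -> matches Sports
  - product 6 (Lamp): category_id=1 -> matches Books
So 1 of 6 rows is dropped.

SQL:
SELECT a.name, b.name AS category
FROM products a
INNER JOIN categories b ON a.category_id = b.id

Result:
name       | category
-----------+---------
Mouse      | Books   
Headphones | Books   
Desk       | Sports  
Camera     | Sports  
Lamp       | Books   


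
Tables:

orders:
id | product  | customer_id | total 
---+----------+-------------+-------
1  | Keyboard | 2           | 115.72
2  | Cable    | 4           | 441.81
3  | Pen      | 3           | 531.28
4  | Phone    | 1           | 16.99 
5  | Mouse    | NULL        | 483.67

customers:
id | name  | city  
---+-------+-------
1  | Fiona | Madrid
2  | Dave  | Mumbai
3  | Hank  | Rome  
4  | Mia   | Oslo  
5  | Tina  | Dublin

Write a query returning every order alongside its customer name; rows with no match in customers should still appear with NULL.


LEFT JOIN keeps every row from orders (the left table); where customer_id has no match in customers, the customer columns become NULL. Walk through each order:
  - order 1 (Keyboard): customer_id=2 -> matches Dave
  - order 2 (Cable): customer_id=4 -> matches Mia
  - order 3 (Pen): customer_id=3 -> matches Hank
  - order 4 (Phone): customer_id=1 -> matches Fiona
  - order 5 (Mouse): customer_id=NULL, no match -> kept with NULL
All 5 rows appear; 1 has NULL customer.

SQL:
SELECT a.product, b.name AS customer
FROM orders a
LEFT JOIN customers b ON a.customer_id = b.id

Result:
product  | customer
---------+---------
Keyboard | Dave    
Cable    | Mia     
Pen      | Hank    
Phone    | Fiona   
Mouse    | NULL    


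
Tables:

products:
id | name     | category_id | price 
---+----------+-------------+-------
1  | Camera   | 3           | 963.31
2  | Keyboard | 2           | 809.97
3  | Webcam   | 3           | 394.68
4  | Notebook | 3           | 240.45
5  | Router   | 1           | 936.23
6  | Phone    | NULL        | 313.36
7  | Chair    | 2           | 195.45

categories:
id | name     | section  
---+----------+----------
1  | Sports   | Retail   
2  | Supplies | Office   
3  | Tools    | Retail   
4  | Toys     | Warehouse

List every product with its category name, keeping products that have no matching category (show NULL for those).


LEFT JOIN keeps every row from products (the left table); where category_id has no match in categories, the category columns become NULL. Walk through each product:
  - product 1 (Camera): category_id=3 -> matches Tools
  - product 2 (Keyboard): category_id=2 -> matches Supplies
  - product 3 (Webcam): category_id=3 -> matches Tools
  - product 4 (Notebook): category_id=3 -> matches Tools
  - product 5 (Router): category_id=1 -> matches Sports
  - product 6 (Phone): category_id=NULL, no match -> kept with NULL
  - product 7 (Chair): category_id=2 -> matches Supplies
All 7 rows appear; 1 has NULL category.

SQL:
SELECT a.name, b.name AS category
FROM products a
LEFT JOIN categories b ON a.category_id = b.id

Result:
name     | category
---------+---------
Camera   | Tools   
Keyboard | Supplies
Webcam   | Tools   
Notebook | Tools   
Router   | Sports  
Phone    | NULL    
Chair    | Supplies


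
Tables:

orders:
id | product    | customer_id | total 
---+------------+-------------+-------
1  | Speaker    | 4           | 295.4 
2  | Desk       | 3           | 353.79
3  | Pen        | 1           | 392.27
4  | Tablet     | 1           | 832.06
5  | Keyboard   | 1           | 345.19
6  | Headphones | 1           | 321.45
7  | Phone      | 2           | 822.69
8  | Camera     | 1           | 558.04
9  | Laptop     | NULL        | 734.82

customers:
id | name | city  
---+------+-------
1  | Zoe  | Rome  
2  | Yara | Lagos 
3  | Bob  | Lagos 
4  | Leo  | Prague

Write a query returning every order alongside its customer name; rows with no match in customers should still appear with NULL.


LEFT JOIN keeps every row from orders (the left table); where customer_id has no match in customers, the customer columns become NULL. Walk through each order:
  - order 1 (Speaker): customer_id=4 -> matches Leo
  - order 2 (Desk): customer_id=3 -> matches Bob
  - order 3 (Pen): customer_id=1 -> matches Zoe
  - order 4 (Tablet): customer_id=1 -> matches Zoe
  - order 5 (Keyboard): customer_id=1 -> matches Zoe
  - order 6 (Headphones): customer_id=1 -> matches Zoe
  - order 7 (Phone): customer_id=2 -> matches Yara
  - order 8 (Camera): customer_id=1 -> matches Zoe
  - order 9 (Laptop): customer_id=NULL, no match -> kept with NULL
All 9 rows appear; 1 has NULL customer.

SQL:
SELECT a.product, b.name AS customer
FROM orders a
LEFT JOIN customers b ON a.customer_id = b.id

Result:
product    | customer
-----------+---------
Speaker    | Leo     
Desk       | Bob     
Pen        | Zoe     
Tablet     | Zoe     
Keyboard   | Zoe     
Headphones | Zoe     
Phone      | Yara    
Camera     | Zoe     
Laptop     | NULL    


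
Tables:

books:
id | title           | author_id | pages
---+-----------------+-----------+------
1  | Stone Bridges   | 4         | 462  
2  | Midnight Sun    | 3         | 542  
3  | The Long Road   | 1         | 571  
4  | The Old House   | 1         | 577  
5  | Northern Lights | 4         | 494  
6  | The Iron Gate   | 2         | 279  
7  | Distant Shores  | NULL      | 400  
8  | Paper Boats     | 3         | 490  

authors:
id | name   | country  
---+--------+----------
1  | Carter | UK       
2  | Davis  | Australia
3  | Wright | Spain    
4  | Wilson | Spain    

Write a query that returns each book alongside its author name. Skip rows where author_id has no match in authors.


INNER JOIN keeps only books rows whose author_id matches an id in authors. Walk through each book:
  - book 1 (Stone Bridges): author_id=4 -> matches Wilson
  - book 2 (Midnight Sun): author_id=3 -> matches Wright
  - book 3 (The Long Road): author_id=1 -> matches Carter
  - book 4 (The Old House): author_id=1 -> matches Carter
  - book 5 (Northern Lights): author_id=4 -> matches Wilson
  - book 6 (The Iron Gate): author_id=2 -> matches Davis
  - book 7 (Distant Shores): author_id=NULL, no match -> dropped
  - book 8 (Paper Boats): author_id=3 -> matches Wright
So 1 of 8 rows is dropped.

SQL:
SELECT a.title, b.name AS author
FROM books a
INNER JOIN authors b ON a.author_id = b.id

Result:
title           | author
----------------+-------
Stone Bridges   | Wilson
Midnight Sun    | Wright
The Long Road   | Carter
The Old House   | Carter
Northern Lights | Wilson
The Iron Gate   | Davis 
Paper Boats     | Wright


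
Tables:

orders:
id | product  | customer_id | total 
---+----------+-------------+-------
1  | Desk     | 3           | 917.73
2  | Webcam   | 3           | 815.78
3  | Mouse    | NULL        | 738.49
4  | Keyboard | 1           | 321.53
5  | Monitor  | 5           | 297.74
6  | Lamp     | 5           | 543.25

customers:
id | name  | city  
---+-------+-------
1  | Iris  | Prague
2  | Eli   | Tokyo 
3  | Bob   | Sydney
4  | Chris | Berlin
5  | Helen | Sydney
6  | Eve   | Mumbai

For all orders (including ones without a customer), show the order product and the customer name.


LEFT JOIN keeps every row from orders (the left table); where customer_id has no match in customers, the customer columns become NULL. Walk through each order:
  - order 1 (Desk): customer_id=3 -> matches Bob
  - order 2 (Webcam): customer_id=3 -> matches Bob
  - order 3 (Mouse): customer_id=NULL, no match -> kept with NULL
  - order 4 (Keyboard): customer_id=1 -> matches Iris
  - order 5 (Monitor): customer_id=5 -> matches Helen
  - order 6 (Lamp): customer_id=5 -> matches Helen
All 6 rows appear; 1 has NULL customer.

SQL:
SELECT a.product, b.name AS customer
FROM orders a
LEFT JOIN customers b ON a.customer_id = b.id

Result:
product  | customer
---------+---------
Desk     | Bob     
Webcam   | Bob     
Mouse    | NULL    
Keyboard | Iris    
Monitor  | Helen   
Lamp     | Helen   


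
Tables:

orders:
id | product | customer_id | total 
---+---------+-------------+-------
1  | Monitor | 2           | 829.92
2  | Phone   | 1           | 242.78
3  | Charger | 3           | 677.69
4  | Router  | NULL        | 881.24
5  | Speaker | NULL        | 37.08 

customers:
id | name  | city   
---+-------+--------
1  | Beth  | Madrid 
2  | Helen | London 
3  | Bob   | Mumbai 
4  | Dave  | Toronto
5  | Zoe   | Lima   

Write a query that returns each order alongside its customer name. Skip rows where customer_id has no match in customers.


INNER JOIN keeps only orders rows whose customer_id matches an id in customers. Walk through each order:
  - order 1 (Monitor): customer_id=2 -> matches Helen
  - order 2 (Phone): customer_id=1 -> matches Beth
  - order 3 (Charger): customer_id=3 -> matches Bob
  - order 4 (Router): customer_id=NULL, no match -> dropped
  - order 5 (Speaker): customer_id=NULL, no match -> dropped
So 2 of 5 rows are dropped.

SQL:
SELECT a.product, b.name AS customer
FROM orders a
INNER JOIN customers b ON a.customer_id = b.id

Result:
product | customer
--------+---------
Monitor | Helen   
Phone   | Beth    
Charger | Bob     


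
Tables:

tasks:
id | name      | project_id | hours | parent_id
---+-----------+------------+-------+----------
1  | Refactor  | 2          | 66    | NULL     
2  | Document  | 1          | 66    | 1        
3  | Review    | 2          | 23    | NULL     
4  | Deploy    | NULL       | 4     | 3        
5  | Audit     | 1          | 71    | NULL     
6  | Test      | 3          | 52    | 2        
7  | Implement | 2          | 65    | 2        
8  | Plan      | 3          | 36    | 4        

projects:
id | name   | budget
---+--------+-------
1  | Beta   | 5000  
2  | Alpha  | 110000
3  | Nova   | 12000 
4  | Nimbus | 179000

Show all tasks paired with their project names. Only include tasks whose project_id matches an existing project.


INNER JOIN keeps only tasks rows whose project_id matches an id in projects. Walk through each task:
  - task 1 (Refactor): project_id=2 -> matches Alpha
  - task 2 (Document): project_id=1 -> matches Beta
  - task 3 (Review): project_id=2 -> matches Alpha
  - task 4 (Deploy): project_id=NULL, no match -> dropped
  - task 5 (Audit): project_id=1 -> matches Beta
  - task 6 (Test): project_id=3 -> matches Nova
  - task 7 (Implement): project_id=2 -> matches Alpha
  - task 8 (Plan): project_id=3 -> matches Nova
So 1 of 8 rows is dropped.

SQL:
SELECT a.name, b.name AS project
FROM tasks a
INNER JOIN projects b ON a.project_id = b.id

Result:
name      | project
----------+--------
Refactor  | Alpha  
Document  | Beta   
Review    | Alpha  
Audit     | Beta   
Test      | Nova   
Implement | Alpha  
Plan      | Nova   


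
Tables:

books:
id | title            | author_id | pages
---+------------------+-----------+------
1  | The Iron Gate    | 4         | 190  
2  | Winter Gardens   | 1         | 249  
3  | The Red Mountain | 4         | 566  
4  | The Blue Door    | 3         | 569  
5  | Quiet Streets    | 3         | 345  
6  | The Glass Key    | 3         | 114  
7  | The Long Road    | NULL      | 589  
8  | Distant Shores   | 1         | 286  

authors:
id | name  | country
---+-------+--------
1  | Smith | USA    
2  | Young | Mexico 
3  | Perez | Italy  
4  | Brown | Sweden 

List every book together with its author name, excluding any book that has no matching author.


INNER JOIN keeps only books rows whose author_id matches an id in authors. Walk through each book:
  - book 1 (The Iron Gate): author_id=4 -> matches Brown
  - book 2 (Winter Gardens): author_id=1 -> matches Smith
  - book 3 (The Red Mountain): author_id=4 -> matches Brown
  - book 4 (The Blue Door): author_id=3 -> matches Perez
  - book 5 (Quiet Streets): author_id=3 -> matches Perez
  - book 6 (The Glass Key): author_id=3 -> matches Perez
  - book 7 (The Long Road): author_id=NULL, no match -> dropped
  - book 8 (Distant Shores): author_id=1 -> matches Smith
So 1 of 8 rows is dropped.

SQL:
SELECT a.title, b.name AS author
FROM books a
INNER JOIN authors b ON a.author_id = b.id

Result:
title            | author
-----------------+-------
The Iron Gate    | Brown 
Winter Gardens   | Smith 
The Red Mountain | Brown 
The Blue Door    | Perez 
Quiet Streets    | Perez 
The Glass Key    | Perez 
Distant Shores   | Smith 


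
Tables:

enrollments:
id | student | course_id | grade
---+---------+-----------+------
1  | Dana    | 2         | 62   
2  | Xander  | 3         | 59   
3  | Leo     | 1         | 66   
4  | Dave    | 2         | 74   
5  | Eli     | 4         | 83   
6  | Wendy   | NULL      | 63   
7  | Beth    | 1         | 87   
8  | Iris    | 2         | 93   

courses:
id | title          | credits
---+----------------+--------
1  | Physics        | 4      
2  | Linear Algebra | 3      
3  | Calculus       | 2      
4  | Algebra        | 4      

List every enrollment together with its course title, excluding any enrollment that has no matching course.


INNER JOIN keeps only enrollments rows whose course_id matches an id in courses. Walk through each enrollment:
  - enrollment 1 (Dana): course_id=2 -> matches Linear Algebra
  - enrollment 2 (Xander): course_id=3 -> matches Calculus
  - enrollment 3 (Leo): course_id=1 -> matches Physics
  - enrollment 4 (Dave): course_id=2 -> matches Linear Algebra
  - enrollment 5 (Eli): course_id=4 -> matches Algebra
  - enrollment 6 (Wendy): course_id=NULL, no match -> dropped
  - enrollment 7 (Beth): course_id=1 -> matches Physics
  - enrollment 8 (Iris): course_id=2 -> matches Linear Algebra
So 1 of 8 rows is dropped.

SQL:
SELECT a.student, b.title AS course
FROM enrollments a
INNER JOIN courses b ON a.course_id = b.id

Result:
student | course        
--------+---------------
Dana    | Linear Algebra
Xander  | Calculus      
Leo     | Physics       
Dave    | Linear Algebra
Eli     | Algebra       
Beth    | Physics       
Iris    | Linear Algebra


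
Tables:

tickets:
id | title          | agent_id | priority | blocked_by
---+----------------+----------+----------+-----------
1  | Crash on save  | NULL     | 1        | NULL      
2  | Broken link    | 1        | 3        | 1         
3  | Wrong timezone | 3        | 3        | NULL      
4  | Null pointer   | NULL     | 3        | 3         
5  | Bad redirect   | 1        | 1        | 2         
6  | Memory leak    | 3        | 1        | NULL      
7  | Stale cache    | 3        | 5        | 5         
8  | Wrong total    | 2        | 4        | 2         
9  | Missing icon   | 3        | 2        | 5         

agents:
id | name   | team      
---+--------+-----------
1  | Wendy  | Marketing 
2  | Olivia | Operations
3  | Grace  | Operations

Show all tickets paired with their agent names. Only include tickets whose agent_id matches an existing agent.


INNER JOIN keeps only tickets rows whose agent_id matches an id in agents. Walk through each ticket:
  - ticket 1 (Crash on save): agent_id=NULL, no match -> dropped
  - ticket 2 (Broken link): agent_id=1 -> matches Wendy
  - ticket 3 (Wrong timezone): agent_id=3 -> matches Grace
  - ticket 4 (Null pointer): agent_id=NULL, no match -> dropped
  - ticket 5 (Bad redirect): agent_id=1 -> matches Wendy
  - ticket 6 (Memory leak): agent_id=3 -> matches Grace
  - ticket 7 (Stale cache): agent_id=3 -> matches Grace
  - ticket 8 (Wrong total): agent_id=2 -> matches Olivia
  - ticket 9 (Missing icon): agent_id=3 -> matches Grace
So 2 of 9 rows are dropped.

SQL:
SELECT a.title, b.name AS agent
FROM tickets a
INNER JOIN agents b ON a.agent_id = b.id

Result:
title          | agent 
---------------+-------
Broken link    | Wendy 
Wrong timezone | Grace 
Bad redirect   | Wendy 
Memory leak    | Grace 
Stale cache    | Grace 
Wrong total    | Olivia
Missing icon   | Grace 


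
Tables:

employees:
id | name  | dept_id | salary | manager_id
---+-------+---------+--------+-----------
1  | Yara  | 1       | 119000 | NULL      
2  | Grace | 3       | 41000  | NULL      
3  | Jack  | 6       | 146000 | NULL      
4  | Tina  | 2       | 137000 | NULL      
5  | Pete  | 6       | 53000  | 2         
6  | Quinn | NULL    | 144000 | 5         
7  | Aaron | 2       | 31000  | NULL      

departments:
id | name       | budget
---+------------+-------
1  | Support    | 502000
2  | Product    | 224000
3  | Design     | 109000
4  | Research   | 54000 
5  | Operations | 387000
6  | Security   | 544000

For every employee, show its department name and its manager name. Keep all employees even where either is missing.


Two LEFT JOINs from the same base table employees: one to departments via dept_id, one to employees itself via manager_id. Both are LEFT so every employee is preserved.
Match against departments:
  - employee 1 (Yara): dept_id=1 -> matches Support
  - employee 2 (Grace): dept_id=3 -> matches Design
  - employee 3 (Jack): dept_id=6 -> matches Security
  - employee 4 (Tina): dept_id=2 -> matches Product
  - employee 5 (Pete): dept_id=6 -> matches Security
  - employee 6 (Quinn): dept_id=NULL, no match -> kept with NULL
  - employee 7 (Aaron): dept_id=2 -> matches Product
Match against employees (self):
  - employee 1 (Yara): manager_id=NULL -> NULL
  - employee 2 (Grace): manager_id=NULL -> NULL
  - employee 3 (Jack): manager_id=NULL -> NULL
  - employee 4 (Tina): manager_id=NULL -> NULL
  - employee 5 (Pete): manager_id=2 -> Grace
  - employee 6 (Quinn): manager_id=5 -> Pete
  - employee 7 (Aaron): manager_id=NULL -> NULL

SQL:
SELECT a.name, b.name AS department, c.name AS manager
FROM employees a
LEFT JOIN departments b ON a.dept_id = b.id
LEFT JOIN employees c ON a.manager_id = c.id

Result:
name  | department | manager
------+------------+--------
Yara  | Support    | NULL   
Grace | Design     | NULL   
Jack  | Security   | NULL   
Tina  | Product    | NULL   
Pete  | Security   | Grace  
Quinn | NULL       | Pete   
Aaron | Product    | NULL   


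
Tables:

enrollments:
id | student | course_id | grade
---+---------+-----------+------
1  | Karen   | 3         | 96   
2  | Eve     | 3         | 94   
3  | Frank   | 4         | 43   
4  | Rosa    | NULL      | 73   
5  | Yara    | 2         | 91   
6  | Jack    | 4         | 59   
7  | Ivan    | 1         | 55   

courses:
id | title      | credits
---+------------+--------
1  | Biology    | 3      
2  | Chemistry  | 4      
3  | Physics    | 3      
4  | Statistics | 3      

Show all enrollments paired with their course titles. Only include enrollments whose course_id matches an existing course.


INNER JOIN keeps only enrollments rows whose course_id matches an id in courses. Walk through each enrollment:
  - enrollment 1 (Karen): course_id=3 -> matches Physics
  - enrollment 2 (Eve): course_id=3 -> matches Physics
  - enrollment 3 (Frank): course_id=4 -> matches Statistics
  - enrollment 4 (Rosa): course_id=NULL, no match -> dropped
  - enrollment 5 (Yara): course_id=2 -> matches Chemistry
  - enrollment 6 (Jack): course_id=4 -> matches Statistics
  - enrollment 7 (Ivan): course_id=1 -> matches Biology
So 1 of 7 rows is dropped.

SQL:
SELECT a.student, b.title AS course
FROM enrollments a
INNER JOIN courses b ON a.course_id = b.id

Result:
student | course    
--------+-----------
Karen   | Physics   
Eve     | Physics   
Frank   | Statistics
Yara    | Chemistry 
Jack    | Statistics
Ivan    | Biology   
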